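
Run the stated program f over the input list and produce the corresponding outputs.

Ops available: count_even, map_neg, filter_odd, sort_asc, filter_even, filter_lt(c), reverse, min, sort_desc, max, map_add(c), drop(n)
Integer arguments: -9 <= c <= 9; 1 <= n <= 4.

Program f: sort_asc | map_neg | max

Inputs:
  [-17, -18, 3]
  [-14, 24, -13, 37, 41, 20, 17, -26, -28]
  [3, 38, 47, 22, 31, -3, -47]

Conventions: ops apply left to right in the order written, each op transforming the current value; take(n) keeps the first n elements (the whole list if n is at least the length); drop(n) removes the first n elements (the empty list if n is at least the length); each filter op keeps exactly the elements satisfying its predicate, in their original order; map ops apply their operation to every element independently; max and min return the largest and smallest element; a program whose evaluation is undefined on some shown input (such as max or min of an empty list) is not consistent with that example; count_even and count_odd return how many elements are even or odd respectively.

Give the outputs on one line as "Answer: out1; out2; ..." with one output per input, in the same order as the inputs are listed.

18; 28; 47

Execution, op by op:
  [-17, -18, 3] -> [-18, -17, 3] -> [18, 17, -3] -> 18
  [-14, 24, -13, 37, 41, 20, 17, -26, -28] -> [-28, -26, -14, -13, 17, 20, 24, 37, 41] -> [28, 26, 14, 13, -17, -20, -24, -37, -41] -> 28
  [3, 38, 47, 22, 31, -3, -47] -> [-47, -3, 3, 22, 31, 38, 47] -> [47, 3, -3, -22, -31, -38, -47] -> 47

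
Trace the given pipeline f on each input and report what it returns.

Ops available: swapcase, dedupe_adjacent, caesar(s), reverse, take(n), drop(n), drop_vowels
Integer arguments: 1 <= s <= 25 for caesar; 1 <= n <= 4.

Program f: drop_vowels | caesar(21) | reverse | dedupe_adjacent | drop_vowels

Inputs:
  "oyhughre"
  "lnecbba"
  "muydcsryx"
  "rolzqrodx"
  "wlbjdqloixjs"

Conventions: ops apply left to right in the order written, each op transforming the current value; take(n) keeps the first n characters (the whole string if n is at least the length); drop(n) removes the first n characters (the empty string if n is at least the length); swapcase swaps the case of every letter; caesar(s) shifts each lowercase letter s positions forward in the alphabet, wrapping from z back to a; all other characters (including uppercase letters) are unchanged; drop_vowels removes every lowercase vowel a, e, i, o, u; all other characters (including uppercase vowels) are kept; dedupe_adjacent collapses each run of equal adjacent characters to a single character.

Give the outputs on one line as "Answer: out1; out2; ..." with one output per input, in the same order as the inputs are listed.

Execution, op by op:
  "oyhughre" -> "yhghr" -> "tcbcm" -> "mcbct" -> "mcbct" -> "mcbct"
  "lnecbba" -> "lncbb" -> "gixww" -> "wwxig" -> "wxig" -> "wxg"
  "muydcsryx" -> "mydcsryx" -> "htyxnmts" -> "stmnxyth" -> "stmnxyth" -> "stmnxyth"
  "rolzqrodx" -> "rlzqrdx" -> "mgulmys" -> "symlugm" -> "symlugm" -> "symlgm"
  "wlbjdqloixjs" -> "wlbjdqlxjs" -> "rgweylgsen" -> "nesglyewgr" -> "nesglyewgr" -> "nsglywgr"

"mcbct"; "wxg"; "stmnxyth"; "symlgm"; "nsglywgr"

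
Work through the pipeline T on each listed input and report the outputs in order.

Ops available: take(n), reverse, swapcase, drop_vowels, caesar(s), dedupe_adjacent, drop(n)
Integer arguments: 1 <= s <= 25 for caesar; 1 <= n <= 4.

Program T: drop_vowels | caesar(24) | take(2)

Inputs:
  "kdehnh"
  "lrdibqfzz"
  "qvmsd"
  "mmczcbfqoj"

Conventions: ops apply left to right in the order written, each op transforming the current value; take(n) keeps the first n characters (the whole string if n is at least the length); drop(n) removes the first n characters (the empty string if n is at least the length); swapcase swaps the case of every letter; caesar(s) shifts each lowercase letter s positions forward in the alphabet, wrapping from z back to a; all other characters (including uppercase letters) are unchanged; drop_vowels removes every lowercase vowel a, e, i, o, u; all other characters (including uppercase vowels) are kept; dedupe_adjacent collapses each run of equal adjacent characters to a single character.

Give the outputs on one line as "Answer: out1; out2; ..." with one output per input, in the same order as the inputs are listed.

Execution, op by op:
  "kdehnh" -> "kdhnh" -> "ibflf" -> "ib"
  "lrdibqfzz" -> "lrdbqfzz" -> "jpbzodxx" -> "jp"
  "qvmsd" -> "qvmsd" -> "otkqb" -> "ot"
  "mmczcbfqoj" -> "mmczcbfqj" -> "kkaxazdoh" -> "kk"

"ib"; "jp"; "ot"; "kk"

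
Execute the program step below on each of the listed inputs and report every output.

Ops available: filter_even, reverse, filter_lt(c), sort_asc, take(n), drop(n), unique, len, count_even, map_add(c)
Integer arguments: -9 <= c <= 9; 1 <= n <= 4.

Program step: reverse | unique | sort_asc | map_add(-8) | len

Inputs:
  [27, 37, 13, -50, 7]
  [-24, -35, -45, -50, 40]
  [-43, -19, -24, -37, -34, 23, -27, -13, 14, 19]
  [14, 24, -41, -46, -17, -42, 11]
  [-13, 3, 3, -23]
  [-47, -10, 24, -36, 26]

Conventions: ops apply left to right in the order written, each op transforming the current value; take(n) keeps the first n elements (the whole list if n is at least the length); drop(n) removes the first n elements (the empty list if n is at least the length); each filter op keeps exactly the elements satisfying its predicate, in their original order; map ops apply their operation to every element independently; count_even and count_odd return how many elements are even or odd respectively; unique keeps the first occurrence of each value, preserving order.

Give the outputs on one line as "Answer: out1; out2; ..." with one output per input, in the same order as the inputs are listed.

Execution, op by op:
  [27, 37, 13, -50, 7] -> [7, -50, 13, 37, 27] -> [7, -50, 13, 37, 27] -> [-50, 7, 13, 27, 37] -> [-58, -1, 5, 19, 29] -> 5
  [-24, -35, -45, -50, 40] -> [40, -50, -45, -35, -24] -> [40, -50, -45, -35, -24] -> [-50, -45, -35, -24, 40] -> [-58, -53, -43, -32, 32] -> 5
  [-43, -19, -24, -37, -34, 23, -27, -13, 14, 19] -> [19, 14, -13, -27, 23, -34, -37, -24, -19, -43] -> [19, 14, -13, -27, 23, -34, -37, -24, -19, -43] -> [-43, -37, -34, -27, -24, -19, -13, 14, 19, 23] -> [-51, -45, -42, -35, -32, -27, -21, 6, 11, 15] -> 10
  [14, 24, -41, -46, -17, -42, 11] -> [11, -42, -17, -46, -41, 24, 14] -> [11, -42, -17, -46, -41, 24, 14] -> [-46, -42, -41, -17, 11, 14, 24] -> [-54, -50, -49, -25, 3, 6, 16] -> 7
  [-13, 3, 3, -23] -> [-23, 3, 3, -13] -> [-23, 3, -13] -> [-23, -13, 3] -> [-31, -21, -5] -> 3
  [-47, -10, 24, -36, 26] -> [26, -36, 24, -10, -47] -> [26, -36, 24, -10, -47] -> [-47, -36, -10, 24, 26] -> [-55, -44, -18, 16, 18] -> 5

5; 5; 10; 7; 3; 5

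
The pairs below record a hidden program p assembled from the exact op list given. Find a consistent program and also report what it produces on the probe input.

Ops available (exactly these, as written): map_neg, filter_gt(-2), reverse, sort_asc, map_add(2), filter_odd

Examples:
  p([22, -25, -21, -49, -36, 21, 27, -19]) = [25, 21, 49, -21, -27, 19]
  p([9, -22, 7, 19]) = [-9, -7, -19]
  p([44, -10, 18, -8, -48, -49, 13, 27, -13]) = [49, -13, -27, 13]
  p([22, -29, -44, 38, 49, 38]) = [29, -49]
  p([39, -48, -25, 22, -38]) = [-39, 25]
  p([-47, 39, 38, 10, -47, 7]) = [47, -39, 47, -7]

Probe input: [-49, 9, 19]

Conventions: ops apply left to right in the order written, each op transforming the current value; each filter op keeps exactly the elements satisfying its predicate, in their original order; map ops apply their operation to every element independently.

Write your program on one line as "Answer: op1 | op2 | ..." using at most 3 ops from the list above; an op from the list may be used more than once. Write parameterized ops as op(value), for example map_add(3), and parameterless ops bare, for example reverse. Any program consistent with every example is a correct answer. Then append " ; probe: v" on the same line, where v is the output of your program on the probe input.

filter_odd | map_neg ; probe: [49, -9, -19]

Check, running the answer program on each example:
  [22, -25, -21, -49, -36, 21, 27, -19] -> [-25, -21, -49, 21, 27, -19] -> [25, 21, 49, -21, -27, 19]
  [9, -22, 7, 19] -> [9, 7, 19] -> [-9, -7, -19]
  [44, -10, 18, -8, -48, -49, 13, 27, -13] -> [-49, 13, 27, -13] -> [49, -13, -27, 13]
  [22, -29, -44, 38, 49, 38] -> [-29, 49] -> [29, -49]
  [39, -48, -25, 22, -38] -> [39, -25] -> [-39, 25]
  [-47, 39, 38, 10, -47, 7] -> [-47, 39, -47, 7] -> [47, -39, 47, -7]
  probe: [-49, 9, 19] -> [-49, 9, 19] -> [49, -9, -19]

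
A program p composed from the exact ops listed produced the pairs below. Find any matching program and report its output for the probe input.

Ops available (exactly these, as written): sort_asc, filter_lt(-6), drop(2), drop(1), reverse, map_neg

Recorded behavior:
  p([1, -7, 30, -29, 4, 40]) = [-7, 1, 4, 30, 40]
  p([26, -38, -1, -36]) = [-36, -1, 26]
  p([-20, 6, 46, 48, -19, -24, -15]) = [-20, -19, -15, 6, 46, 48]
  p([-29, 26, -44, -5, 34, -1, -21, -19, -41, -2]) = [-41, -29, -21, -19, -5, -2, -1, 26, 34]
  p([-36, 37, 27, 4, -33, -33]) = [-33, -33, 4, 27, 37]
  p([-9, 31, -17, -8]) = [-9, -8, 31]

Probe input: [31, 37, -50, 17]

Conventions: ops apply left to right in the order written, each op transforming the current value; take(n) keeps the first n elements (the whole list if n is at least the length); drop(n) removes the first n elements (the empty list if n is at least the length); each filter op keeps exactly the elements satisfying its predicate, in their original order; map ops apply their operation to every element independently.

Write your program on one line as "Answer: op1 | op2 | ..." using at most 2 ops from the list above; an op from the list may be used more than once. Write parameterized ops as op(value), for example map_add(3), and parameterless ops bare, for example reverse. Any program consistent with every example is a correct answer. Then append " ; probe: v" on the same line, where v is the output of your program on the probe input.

sort_asc | drop(1) ; probe: [17, 31, 37]

Check, running the answer program on each example:
  [1, -7, 30, -29, 4, 40] -> [-29, -7, 1, 4, 30, 40] -> [-7, 1, 4, 30, 40]
  [26, -38, -1, -36] -> [-38, -36, -1, 26] -> [-36, -1, 26]
  [-20, 6, 46, 48, -19, -24, -15] -> [-24, -20, -19, -15, 6, 46, 48] -> [-20, -19, -15, 6, 46, 48]
  [-29, 26, -44, -5, 34, -1, -21, -19, -41, -2] -> [-44, -41, -29, -21, -19, -5, -2, -1, 26, 34] -> [-41, -29, -21, -19, -5, -2, -1, 26, 34]
  [-36, 37, 27, 4, -33, -33] -> [-36, -33, -33, 4, 27, 37] -> [-33, -33, 4, 27, 37]
  [-9, 31, -17, -8] -> [-17, -9, -8, 31] -> [-9, -8, 31]
  probe: [31, 37, -50, 17] -> [-50, 17, 31, 37] -> [17, 31, 37]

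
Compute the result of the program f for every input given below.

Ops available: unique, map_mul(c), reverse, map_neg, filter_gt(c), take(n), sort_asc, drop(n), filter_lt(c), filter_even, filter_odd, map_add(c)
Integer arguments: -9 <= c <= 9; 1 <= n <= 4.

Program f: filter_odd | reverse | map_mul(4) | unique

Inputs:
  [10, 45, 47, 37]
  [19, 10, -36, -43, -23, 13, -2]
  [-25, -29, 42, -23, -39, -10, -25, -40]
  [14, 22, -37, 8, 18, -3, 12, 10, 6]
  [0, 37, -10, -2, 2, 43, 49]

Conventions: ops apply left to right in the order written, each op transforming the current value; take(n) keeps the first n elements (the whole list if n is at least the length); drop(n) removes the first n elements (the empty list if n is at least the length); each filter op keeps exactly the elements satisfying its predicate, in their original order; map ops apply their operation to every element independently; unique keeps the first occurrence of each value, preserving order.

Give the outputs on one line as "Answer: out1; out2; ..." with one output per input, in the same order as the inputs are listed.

Execution, op by op:
  [10, 45, 47, 37] -> [45, 47, 37] -> [37, 47, 45] -> [148, 188, 180] -> [148, 188, 180]
  [19, 10, -36, -43, -23, 13, -2] -> [19, -43, -23, 13] -> [13, -23, -43, 19] -> [52, -92, -172, 76] -> [52, -92, -172, 76]
  [-25, -29, 42, -23, -39, -10, -25, -40] -> [-25, -29, -23, -39, -25] -> [-25, -39, -23, -29, -25] -> [-100, -156, -92, -116, -100] -> [-100, -156, -92, -116]
  [14, 22, -37, 8, 18, -3, 12, 10, 6] -> [-37, -3] -> [-3, -37] -> [-12, -148] -> [-12, -148]
  [0, 37, -10, -2, 2, 43, 49] -> [37, 43, 49] -> [49, 43, 37] -> [196, 172, 148] -> [196, 172, 148]

[148, 188, 180]; [52, -92, -172, 76]; [-100, -156, -92, -116]; [-12, -148]; [196, 172, 148]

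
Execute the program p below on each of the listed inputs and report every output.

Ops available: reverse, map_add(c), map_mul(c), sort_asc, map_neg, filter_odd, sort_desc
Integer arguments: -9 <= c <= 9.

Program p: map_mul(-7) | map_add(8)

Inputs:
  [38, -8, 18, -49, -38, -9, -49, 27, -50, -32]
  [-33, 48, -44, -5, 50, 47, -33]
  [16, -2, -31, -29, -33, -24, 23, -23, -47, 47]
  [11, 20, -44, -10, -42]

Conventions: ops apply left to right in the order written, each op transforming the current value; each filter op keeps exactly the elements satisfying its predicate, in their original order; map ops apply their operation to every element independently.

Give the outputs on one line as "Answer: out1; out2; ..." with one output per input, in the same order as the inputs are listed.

[-258, 64, -118, 351, 274, 71, 351, -181, 358, 232]; [239, -328, 316, 43, -342, -321, 239]; [-104, 22, 225, 211, 239, 176, -153, 169, 337, -321]; [-69, -132, 316, 78, 302]

Execution, op by op:
  [38, -8, 18, -49, -38, -9, -49, 27, -50, -32] -> [-266, 56, -126, 343, 266, 63, 343, -189, 350, 224] -> [-258, 64, -118, 351, 274, 71, 351, -181, 358, 232]
  [-33, 48, -44, -5, 50, 47, -33] -> [231, -336, 308, 35, -350, -329, 231] -> [239, -328, 316, 43, -342, -321, 239]
  [16, -2, -31, -29, -33, -24, 23, -23, -47, 47] -> [-112, 14, 217, 203, 231, 168, -161, 161, 329, -329] -> [-104, 22, 225, 211, 239, 176, -153, 169, 337, -321]
  [11, 20, -44, -10, -42] -> [-77, -140, 308, 70, 294] -> [-69, -132, 316, 78, 302]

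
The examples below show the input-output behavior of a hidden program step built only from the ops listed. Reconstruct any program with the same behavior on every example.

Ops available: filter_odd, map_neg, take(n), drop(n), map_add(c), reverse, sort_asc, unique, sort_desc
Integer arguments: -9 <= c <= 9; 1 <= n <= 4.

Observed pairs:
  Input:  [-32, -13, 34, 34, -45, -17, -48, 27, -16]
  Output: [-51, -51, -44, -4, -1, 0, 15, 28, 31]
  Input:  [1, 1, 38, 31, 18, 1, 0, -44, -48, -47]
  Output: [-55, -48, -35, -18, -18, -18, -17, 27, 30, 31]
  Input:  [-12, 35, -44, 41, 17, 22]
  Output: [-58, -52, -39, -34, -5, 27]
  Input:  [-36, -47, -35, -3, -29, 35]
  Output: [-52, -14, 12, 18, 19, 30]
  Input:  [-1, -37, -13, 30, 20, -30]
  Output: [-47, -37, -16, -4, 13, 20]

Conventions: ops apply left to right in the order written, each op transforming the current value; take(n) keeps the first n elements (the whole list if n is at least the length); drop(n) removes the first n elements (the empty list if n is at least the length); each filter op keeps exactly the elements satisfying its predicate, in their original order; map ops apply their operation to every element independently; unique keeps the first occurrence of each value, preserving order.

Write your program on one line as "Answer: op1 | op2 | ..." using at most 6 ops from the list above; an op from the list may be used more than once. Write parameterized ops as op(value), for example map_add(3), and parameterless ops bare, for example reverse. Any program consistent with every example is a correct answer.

map_add(8) | map_add(9) | map_neg | reverse | sort_asc

Check, running the answer program on each example:
  [-32, -13, 34, 34, -45, -17, -48, 27, -16] -> [-24, -5, 42, 42, -37, -9, -40, 35, -8] -> [-15, 4, 51, 51, -28, 0, -31, 44, 1] -> [15, -4, -51, -51, 28, 0, 31, -44, -1] -> [-1, -44, 31, 0, 28, -51, -51, -4, 15] -> [-51, -51, -44, -4, -1, 0, 15, 28, 31]
  [1, 1, 38, 31, 18, 1, 0, -44, -48, -47] -> [9, 9, 46, 39, 26, 9, 8, -36, -40, -39] -> [18, 18, 55, 48, 35, 18, 17, -27, -31, -30] -> [-18, -18, -55, -48, -35, -18, -17, 27, 31, 30] -> [30, 31, 27, -17, -18, -35, -48, -55, -18, -18] -> [-55, -48, -35, -18, -18, -18, -17, 27, 30, 31]
  [-12, 35, -44, 41, 17, 22] -> [-4, 43, -36, 49, 25, 30] -> [5, 52, -27, 58, 34, 39] -> [-5, -52, 27, -58, -34, -39] -> [-39, -34, -58, 27, -52, -5] -> [-58, -52, -39, -34, -5, 27]
  [-36, -47, -35, -3, -29, 35] -> [-28, -39, -27, 5, -21, 43] -> [-19, -30, -18, 14, -12, 52] -> [19, 30, 18, -14, 12, -52] -> [-52, 12, -14, 18, 30, 19] -> [-52, -14, 12, 18, 19, 30]
  [-1, -37, -13, 30, 20, -30] -> [7, -29, -5, 38, 28, -22] -> [16, -20, 4, 47, 37, -13] -> [-16, 20, -4, -47, -37, 13] -> [13, -37, -47, -4, 20, -16] -> [-47, -37, -16, -4, 13, 20]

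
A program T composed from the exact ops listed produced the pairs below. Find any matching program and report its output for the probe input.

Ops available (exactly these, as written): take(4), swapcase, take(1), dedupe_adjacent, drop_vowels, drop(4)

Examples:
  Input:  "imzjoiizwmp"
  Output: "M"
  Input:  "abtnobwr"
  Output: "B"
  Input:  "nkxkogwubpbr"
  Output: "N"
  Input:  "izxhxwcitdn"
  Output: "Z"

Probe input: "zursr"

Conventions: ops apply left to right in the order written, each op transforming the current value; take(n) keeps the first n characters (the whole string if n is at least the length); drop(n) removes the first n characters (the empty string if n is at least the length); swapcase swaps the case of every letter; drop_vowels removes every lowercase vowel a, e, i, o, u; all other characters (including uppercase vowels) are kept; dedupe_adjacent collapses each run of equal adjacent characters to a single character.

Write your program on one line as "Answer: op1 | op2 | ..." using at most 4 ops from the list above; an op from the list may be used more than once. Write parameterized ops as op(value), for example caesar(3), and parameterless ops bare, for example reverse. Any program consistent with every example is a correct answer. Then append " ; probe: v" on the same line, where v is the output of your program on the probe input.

drop_vowels | swapcase | take(1) ; probe: "Z"

Check, running the answer program on each example:
  "imzjoiizwmp" -> "mzjzwmp" -> "MZJZWMP" -> "M"
  "abtnobwr" -> "btnbwr" -> "BTNBWR" -> "B"
  "nkxkogwubpbr" -> "nkxkgwbpbr" -> "NKXKGWBPBR" -> "N"
  "izxhxwcitdn" -> "zxhxwctdn" -> "ZXHXWCTDN" -> "Z"
  probe: "zursr" -> "zrsr" -> "ZRSR" -> "Z"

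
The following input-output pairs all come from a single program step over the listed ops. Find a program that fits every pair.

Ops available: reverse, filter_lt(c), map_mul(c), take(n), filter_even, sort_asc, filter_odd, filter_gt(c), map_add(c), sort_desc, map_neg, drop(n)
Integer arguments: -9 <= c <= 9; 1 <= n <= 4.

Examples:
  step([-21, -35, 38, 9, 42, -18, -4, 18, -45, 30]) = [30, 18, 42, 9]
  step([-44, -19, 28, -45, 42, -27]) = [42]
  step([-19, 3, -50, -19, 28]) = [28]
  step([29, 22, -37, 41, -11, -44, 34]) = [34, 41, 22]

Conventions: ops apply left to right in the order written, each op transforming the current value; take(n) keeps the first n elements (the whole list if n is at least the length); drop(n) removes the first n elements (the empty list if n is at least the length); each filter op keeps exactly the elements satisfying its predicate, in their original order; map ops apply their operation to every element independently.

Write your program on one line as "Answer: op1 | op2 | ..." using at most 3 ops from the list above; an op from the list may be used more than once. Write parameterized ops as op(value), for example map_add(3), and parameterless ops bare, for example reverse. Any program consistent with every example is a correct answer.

filter_gt(1) | drop(1) | reverse

Check, running the answer program on each example:
  [-21, -35, 38, 9, 42, -18, -4, 18, -45, 30] -> [38, 9, 42, 18, 30] -> [9, 42, 18, 30] -> [30, 18, 42, 9]
  [-44, -19, 28, -45, 42, -27] -> [28, 42] -> [42] -> [42]
  [-19, 3, -50, -19, 28] -> [3, 28] -> [28] -> [28]
  [29, 22, -37, 41, -11, -44, 34] -> [29, 22, 41, 34] -> [22, 41, 34] -> [34, 41, 22]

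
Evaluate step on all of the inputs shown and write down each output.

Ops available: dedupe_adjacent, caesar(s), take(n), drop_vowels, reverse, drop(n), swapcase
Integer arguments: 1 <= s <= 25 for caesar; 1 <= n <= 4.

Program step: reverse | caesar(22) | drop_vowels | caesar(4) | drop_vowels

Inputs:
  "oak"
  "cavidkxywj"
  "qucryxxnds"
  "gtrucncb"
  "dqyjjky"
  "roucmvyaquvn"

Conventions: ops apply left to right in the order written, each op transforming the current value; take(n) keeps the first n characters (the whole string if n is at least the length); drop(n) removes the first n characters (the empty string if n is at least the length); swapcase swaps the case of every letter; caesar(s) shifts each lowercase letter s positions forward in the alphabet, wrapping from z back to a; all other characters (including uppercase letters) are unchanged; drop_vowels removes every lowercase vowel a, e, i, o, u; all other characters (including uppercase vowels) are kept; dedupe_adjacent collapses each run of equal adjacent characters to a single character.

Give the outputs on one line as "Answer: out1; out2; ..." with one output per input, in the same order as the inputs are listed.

Execution, op by op:
  "oak" -> "kao" -> "gwk" -> "gwk" -> "kao" -> "k"
  "cavidkxywj" -> "jwyxkdivac" -> "fsutgzerwy" -> "fstgzrwy" -> "jwxkdvac" -> "jwxkdvc"
  "qucryxxnds" -> "sdnxxyrcuq" -> "ozjttunyqm" -> "zjttnyqm" -> "dnxxrcuq" -> "dnxxrcq"
  "gtrucncb" -> "bcncurtg" -> "xyjyqnpc" -> "xyjyqnpc" -> "bcncurtg" -> "bcncrtg"
  "dqyjjky" -> "ykjjyqd" -> "ugffumz" -> "gffmz" -> "kjjqd" -> "kjjqd"
  "roucmvyaquvn" -> "nvuqayvmcuor" -> "jrqmwuriyqkn" -> "jrqmwryqkn" -> "nvuqavcuor" -> "nvqvcr"

"k"; "jwxkdvc"; "dnxxrcq"; "bcncrtg"; "kjjqd"; "nvqvcr"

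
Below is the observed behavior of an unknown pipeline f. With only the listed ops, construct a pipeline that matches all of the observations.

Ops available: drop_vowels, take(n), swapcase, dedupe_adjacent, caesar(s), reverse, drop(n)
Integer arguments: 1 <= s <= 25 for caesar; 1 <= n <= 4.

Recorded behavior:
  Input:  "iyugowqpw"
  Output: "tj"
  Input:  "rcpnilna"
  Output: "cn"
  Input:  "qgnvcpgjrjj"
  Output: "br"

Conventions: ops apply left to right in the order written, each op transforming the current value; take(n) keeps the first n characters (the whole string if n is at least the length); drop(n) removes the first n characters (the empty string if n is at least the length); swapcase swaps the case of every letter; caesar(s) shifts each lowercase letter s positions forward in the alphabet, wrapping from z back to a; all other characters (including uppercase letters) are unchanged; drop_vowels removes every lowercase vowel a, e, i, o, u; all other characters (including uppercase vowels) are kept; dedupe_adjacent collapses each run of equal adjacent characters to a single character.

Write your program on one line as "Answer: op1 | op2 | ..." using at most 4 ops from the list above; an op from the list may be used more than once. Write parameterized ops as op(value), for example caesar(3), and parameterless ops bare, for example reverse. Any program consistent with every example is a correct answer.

dedupe_adjacent | take(4) | caesar(11) | take(2)

Check, running the answer program on each example:
  "iyugowqpw" -> "iyugowqpw" -> "iyug" -> "tjfr" -> "tj"
  "rcpnilna" -> "rcpnilna" -> "rcpn" -> "cnay" -> "cn"
  "qgnvcpgjrjj" -> "qgnvcpgjrj" -> "qgnv" -> "bryg" -> "br"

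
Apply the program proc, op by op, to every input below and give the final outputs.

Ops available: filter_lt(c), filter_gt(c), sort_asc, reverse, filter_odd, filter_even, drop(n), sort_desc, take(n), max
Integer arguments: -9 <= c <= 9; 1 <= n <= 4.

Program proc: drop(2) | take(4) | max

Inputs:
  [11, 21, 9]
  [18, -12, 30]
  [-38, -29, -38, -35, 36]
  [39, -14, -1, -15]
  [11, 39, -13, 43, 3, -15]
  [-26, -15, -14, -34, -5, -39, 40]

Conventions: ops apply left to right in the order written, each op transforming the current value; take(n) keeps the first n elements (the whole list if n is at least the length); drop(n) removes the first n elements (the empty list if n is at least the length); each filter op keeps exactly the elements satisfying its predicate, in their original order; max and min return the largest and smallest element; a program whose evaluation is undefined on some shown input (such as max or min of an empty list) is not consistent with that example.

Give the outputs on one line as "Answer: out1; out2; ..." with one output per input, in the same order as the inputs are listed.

Execution, op by op:
  [11, 21, 9] -> [9] -> [9] -> 9
  [18, -12, 30] -> [30] -> [30] -> 30
  [-38, -29, -38, -35, 36] -> [-38, -35, 36] -> [-38, -35, 36] -> 36
  [39, -14, -1, -15] -> [-1, -15] -> [-1, -15] -> -1
  [11, 39, -13, 43, 3, -15] -> [-13, 43, 3, -15] -> [-13, 43, 3, -15] -> 43
  [-26, -15, -14, -34, -5, -39, 40] -> [-14, -34, -5, -39, 40] -> [-14, -34, -5, -39] -> -5

9; 30; 36; -1; 43; -5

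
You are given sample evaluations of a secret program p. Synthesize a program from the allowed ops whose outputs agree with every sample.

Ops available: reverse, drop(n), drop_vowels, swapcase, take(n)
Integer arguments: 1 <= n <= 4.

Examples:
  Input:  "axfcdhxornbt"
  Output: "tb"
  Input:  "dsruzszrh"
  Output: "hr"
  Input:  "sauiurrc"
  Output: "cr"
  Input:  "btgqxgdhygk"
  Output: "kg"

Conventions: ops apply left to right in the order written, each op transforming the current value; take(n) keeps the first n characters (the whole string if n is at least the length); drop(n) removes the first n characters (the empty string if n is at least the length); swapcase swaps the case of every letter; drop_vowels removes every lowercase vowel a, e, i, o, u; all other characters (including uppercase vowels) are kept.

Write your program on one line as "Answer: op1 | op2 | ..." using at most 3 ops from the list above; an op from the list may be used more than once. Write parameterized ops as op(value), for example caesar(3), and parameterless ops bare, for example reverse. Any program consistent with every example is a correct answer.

reverse | take(2)

Check, running the answer program on each example:
  "axfcdhxornbt" -> "tbnroxhdcfxa" -> "tb"
  "dsruzszrh" -> "hrzszursd" -> "hr"
  "sauiurrc" -> "crruiuas" -> "cr"
  "btgqxgdhygk" -> "kgyhdgxqgtb" -> "kg"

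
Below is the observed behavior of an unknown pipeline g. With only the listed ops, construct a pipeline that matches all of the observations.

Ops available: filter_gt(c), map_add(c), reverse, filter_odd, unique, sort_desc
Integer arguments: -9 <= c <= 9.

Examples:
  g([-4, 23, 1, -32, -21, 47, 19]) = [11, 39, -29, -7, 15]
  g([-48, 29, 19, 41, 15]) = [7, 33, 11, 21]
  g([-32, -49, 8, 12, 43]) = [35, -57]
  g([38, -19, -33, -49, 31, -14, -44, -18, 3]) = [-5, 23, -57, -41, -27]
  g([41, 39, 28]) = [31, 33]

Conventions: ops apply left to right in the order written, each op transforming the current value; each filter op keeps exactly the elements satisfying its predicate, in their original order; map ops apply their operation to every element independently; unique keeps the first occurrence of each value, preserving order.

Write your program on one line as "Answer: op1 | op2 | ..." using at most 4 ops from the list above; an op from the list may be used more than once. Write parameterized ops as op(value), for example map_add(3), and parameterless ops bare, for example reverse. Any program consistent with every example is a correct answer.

map_add(-8) | filter_odd | reverse

Check, running the answer program on each example:
  [-4, 23, 1, -32, -21, 47, 19] -> [-12, 15, -7, -40, -29, 39, 11] -> [15, -7, -29, 39, 11] -> [11, 39, -29, -7, 15]
  [-48, 29, 19, 41, 15] -> [-56, 21, 11, 33, 7] -> [21, 11, 33, 7] -> [7, 33, 11, 21]
  [-32, -49, 8, 12, 43] -> [-40, -57, 0, 4, 35] -> [-57, 35] -> [35, -57]
  [38, -19, -33, -49, 31, -14, -44, -18, 3] -> [30, -27, -41, -57, 23, -22, -52, -26, -5] -> [-27, -41, -57, 23, -5] -> [-5, 23, -57, -41, -27]
  [41, 39, 28] -> [33, 31, 20] -> [33, 31] -> [31, 33]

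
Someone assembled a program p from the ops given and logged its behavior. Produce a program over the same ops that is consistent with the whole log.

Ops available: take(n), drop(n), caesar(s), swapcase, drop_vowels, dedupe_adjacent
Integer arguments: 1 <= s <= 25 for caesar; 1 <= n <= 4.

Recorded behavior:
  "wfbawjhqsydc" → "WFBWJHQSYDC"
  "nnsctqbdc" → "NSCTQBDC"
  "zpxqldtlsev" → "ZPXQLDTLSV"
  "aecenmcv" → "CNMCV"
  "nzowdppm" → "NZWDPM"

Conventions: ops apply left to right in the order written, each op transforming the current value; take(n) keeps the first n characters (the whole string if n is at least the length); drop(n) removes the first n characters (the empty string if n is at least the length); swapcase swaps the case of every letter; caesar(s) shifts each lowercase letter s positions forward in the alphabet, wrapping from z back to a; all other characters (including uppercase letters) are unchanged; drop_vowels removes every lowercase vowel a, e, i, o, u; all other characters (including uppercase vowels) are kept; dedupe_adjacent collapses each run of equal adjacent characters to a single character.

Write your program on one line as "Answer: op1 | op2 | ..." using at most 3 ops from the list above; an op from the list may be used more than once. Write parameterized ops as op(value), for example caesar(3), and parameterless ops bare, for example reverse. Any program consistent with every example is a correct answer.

drop_vowels | dedupe_adjacent | swapcase

Check, running the answer program on each example:
  "wfbawjhqsydc" -> "wfbwjhqsydc" -> "wfbwjhqsydc" -> "WFBWJHQSYDC"
  "nnsctqbdc" -> "nnsctqbdc" -> "nsctqbdc" -> "NSCTQBDC"
  "zpxqldtlsev" -> "zpxqldtlsv" -> "zpxqldtlsv" -> "ZPXQLDTLSV"
  "aecenmcv" -> "cnmcv" -> "cnmcv" -> "CNMCV"
  "nzowdppm" -> "nzwdppm" -> "nzwdpm" -> "NZWDPM"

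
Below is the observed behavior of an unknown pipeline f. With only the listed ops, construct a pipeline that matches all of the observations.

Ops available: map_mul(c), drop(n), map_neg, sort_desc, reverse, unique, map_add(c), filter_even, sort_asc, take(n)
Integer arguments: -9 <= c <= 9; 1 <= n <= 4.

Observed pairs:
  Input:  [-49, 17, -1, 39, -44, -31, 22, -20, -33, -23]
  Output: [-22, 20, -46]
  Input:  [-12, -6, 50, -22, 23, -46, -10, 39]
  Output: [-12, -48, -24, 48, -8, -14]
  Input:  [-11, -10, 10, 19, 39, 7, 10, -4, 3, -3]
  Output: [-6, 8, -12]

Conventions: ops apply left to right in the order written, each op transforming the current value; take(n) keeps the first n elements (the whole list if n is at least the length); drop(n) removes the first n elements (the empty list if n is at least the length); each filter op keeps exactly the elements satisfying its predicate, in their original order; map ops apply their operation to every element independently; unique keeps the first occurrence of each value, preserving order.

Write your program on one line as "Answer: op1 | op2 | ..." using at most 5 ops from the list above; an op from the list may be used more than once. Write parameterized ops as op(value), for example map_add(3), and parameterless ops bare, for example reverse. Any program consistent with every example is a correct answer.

filter_even | reverse | map_add(-2) | unique

Check, running the answer program on each example:
  [-49, 17, -1, 39, -44, -31, 22, -20, -33, -23] -> [-44, 22, -20] -> [-20, 22, -44] -> [-22, 20, -46] -> [-22, 20, -46]
  [-12, -6, 50, -22, 23, -46, -10, 39] -> [-12, -6, 50, -22, -46, -10] -> [-10, -46, -22, 50, -6, -12] -> [-12, -48, -24, 48, -8, -14] -> [-12, -48, -24, 48, -8, -14]
  [-11, -10, 10, 19, 39, 7, 10, -4, 3, -3] -> [-10, 10, 10, -4] -> [-4, 10, 10, -10] -> [-6, 8, 8, -12] -> [-6, 8, -12]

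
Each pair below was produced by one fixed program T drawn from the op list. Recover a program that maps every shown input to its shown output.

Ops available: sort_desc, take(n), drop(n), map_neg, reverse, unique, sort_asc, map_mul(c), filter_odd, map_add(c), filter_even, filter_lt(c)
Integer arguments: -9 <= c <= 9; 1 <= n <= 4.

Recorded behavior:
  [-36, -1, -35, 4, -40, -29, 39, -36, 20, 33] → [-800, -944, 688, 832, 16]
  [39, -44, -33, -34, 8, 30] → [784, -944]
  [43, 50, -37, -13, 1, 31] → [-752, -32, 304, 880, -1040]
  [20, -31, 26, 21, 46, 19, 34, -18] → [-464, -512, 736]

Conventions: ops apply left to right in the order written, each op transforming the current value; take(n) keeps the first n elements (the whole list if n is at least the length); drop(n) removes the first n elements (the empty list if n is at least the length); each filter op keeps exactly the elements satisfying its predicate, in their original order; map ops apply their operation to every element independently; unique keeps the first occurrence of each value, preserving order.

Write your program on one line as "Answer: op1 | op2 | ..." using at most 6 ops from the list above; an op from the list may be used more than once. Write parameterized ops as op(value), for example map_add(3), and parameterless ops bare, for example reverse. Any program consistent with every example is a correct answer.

filter_odd | map_mul(4) | map_mul(-6) | reverse | map_add(-8)

Check, running the answer program on each example:
  [-36, -1, -35, 4, -40, -29, 39, -36, 20, 33] -> [-1, -35, -29, 39, 33] -> [-4, -140, -116, 156, 132] -> [24, 840, 696, -936, -792] -> [-792, -936, 696, 840, 24] -> [-800, -944, 688, 832, 16]
  [39, -44, -33, -34, 8, 30] -> [39, -33] -> [156, -132] -> [-936, 792] -> [792, -936] -> [784, -944]
  [43, 50, -37, -13, 1, 31] -> [43, -37, -13, 1, 31] -> [172, -148, -52, 4, 124] -> [-1032, 888, 312, -24, -744] -> [-744, -24, 312, 888, -1032] -> [-752, -32, 304, 880, -1040]
  [20, -31, 26, 21, 46, 19, 34, -18] -> [-31, 21, 19] -> [-124, 84, 76] -> [744, -504, -456] -> [-456, -504, 744] -> [-464, -512, 736]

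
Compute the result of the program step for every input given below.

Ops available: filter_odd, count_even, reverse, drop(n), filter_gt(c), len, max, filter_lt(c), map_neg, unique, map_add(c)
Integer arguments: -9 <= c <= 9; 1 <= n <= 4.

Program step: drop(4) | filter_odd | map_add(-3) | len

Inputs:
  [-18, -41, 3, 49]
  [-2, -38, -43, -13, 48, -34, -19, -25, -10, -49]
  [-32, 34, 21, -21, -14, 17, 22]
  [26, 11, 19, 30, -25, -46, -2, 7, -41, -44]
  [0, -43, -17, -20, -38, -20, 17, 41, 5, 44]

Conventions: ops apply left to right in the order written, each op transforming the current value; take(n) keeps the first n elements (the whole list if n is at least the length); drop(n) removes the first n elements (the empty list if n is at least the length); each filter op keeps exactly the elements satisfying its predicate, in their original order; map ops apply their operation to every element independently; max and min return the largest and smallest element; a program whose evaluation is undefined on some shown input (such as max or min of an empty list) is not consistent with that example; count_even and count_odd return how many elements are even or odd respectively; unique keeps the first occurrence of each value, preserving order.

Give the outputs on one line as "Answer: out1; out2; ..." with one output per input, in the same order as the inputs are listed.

Execution, op by op:
  [-18, -41, 3, 49] -> [] -> [] -> [] -> 0
  [-2, -38, -43, -13, 48, -34, -19, -25, -10, -49] -> [48, -34, -19, -25, -10, -49] -> [-19, -25, -49] -> [-22, -28, -52] -> 3
  [-32, 34, 21, -21, -14, 17, 22] -> [-14, 17, 22] -> [17] -> [14] -> 1
  [26, 11, 19, 30, -25, -46, -2, 7, -41, -44] -> [-25, -46, -2, 7, -41, -44] -> [-25, 7, -41] -> [-28, 4, -44] -> 3
  [0, -43, -17, -20, -38, -20, 17, 41, 5, 44] -> [-38, -20, 17, 41, 5, 44] -> [17, 41, 5] -> [14, 38, 2] -> 3

0; 3; 1; 3; 3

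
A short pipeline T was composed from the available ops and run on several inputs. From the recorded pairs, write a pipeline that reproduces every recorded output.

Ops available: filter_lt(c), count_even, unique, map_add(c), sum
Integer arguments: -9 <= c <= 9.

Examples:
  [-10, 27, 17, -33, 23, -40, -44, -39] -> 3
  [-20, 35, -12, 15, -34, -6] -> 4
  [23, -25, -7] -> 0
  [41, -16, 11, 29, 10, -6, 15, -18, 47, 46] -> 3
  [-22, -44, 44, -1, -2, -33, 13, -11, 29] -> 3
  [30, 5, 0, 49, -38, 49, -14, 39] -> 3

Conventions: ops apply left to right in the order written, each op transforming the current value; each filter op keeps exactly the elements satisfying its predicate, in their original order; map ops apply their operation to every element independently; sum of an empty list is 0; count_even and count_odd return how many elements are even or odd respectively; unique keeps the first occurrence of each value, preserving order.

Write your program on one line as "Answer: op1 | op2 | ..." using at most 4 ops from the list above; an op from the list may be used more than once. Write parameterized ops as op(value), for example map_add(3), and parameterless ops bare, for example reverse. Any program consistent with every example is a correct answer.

filter_lt(5) | map_add(-2) | count_even

Check, running the answer program on each example:
  [-10, 27, 17, -33, 23, -40, -44, -39] -> [-10, -33, -40, -44, -39] -> [-12, -35, -42, -46, -41] -> 3
  [-20, 35, -12, 15, -34, -6] -> [-20, -12, -34, -6] -> [-22, -14, -36, -8] -> 4
  [23, -25, -7] -> [-25, -7] -> [-27, -9] -> 0
  [41, -16, 11, 29, 10, -6, 15, -18, 47, 46] -> [-16, -6, -18] -> [-18, -8, -20] -> 3
  [-22, -44, 44, -1, -2, -33, 13, -11, 29] -> [-22, -44, -1, -2, -33, -11] -> [-24, -46, -3, -4, -35, -13] -> 3
  [30, 5, 0, 49, -38, 49, -14, 39] -> [0, -38, -14] -> [-2, -40, -16] -> 3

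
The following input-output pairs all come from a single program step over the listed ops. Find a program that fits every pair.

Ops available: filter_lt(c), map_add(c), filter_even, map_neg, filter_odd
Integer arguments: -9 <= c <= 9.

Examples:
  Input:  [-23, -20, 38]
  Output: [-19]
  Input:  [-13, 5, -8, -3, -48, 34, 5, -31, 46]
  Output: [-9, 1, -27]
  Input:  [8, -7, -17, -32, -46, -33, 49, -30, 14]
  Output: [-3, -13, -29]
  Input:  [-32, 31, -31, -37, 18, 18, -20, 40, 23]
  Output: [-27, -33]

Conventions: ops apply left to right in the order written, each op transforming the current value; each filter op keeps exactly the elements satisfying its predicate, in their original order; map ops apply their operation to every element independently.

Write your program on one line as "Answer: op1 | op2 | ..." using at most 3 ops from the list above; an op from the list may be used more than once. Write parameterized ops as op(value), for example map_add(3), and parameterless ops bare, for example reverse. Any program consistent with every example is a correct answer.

map_add(4) | filter_lt(7) | filter_odd

Check, running the answer program on each example:
  [-23, -20, 38] -> [-19, -16, 42] -> [-19, -16] -> [-19]
  [-13, 5, -8, -3, -48, 34, 5, -31, 46] -> [-9, 9, -4, 1, -44, 38, 9, -27, 50] -> [-9, -4, 1, -44, -27] -> [-9, 1, -27]
  [8, -7, -17, -32, -46, -33, 49, -30, 14] -> [12, -3, -13, -28, -42, -29, 53, -26, 18] -> [-3, -13, -28, -42, -29, -26] -> [-3, -13, -29]
  [-32, 31, -31, -37, 18, 18, -20, 40, 23] -> [-28, 35, -27, -33, 22, 22, -16, 44, 27] -> [-28, -27, -33, -16] -> [-27, -33]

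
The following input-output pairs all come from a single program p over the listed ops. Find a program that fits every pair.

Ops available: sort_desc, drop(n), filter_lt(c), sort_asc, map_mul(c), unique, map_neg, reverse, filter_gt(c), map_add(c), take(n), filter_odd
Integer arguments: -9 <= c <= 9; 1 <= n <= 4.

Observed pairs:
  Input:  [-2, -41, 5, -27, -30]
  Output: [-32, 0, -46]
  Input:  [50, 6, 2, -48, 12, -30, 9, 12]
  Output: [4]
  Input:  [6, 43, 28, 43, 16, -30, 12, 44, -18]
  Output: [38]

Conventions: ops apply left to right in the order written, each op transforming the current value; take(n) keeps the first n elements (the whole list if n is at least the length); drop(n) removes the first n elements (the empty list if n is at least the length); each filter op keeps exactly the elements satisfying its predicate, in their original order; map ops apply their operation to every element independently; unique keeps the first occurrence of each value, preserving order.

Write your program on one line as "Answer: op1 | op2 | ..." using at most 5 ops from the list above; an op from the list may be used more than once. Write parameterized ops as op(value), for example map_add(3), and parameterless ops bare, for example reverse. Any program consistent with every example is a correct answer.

drop(1) | unique | filter_odd | reverse | map_add(-5)

Check, running the answer program on each example:
  [-2, -41, 5, -27, -30] -> [-41, 5, -27, -30] -> [-41, 5, -27, -30] -> [-41, 5, -27] -> [-27, 5, -41] -> [-32, 0, -46]
  [50, 6, 2, -48, 12, -30, 9, 12] -> [6, 2, -48, 12, -30, 9, 12] -> [6, 2, -48, 12, -30, 9] -> [9] -> [9] -> [4]
  [6, 43, 28, 43, 16, -30, 12, 44, -18] -> [43, 28, 43, 16, -30, 12, 44, -18] -> [43, 28, 16, -30, 12, 44, -18] -> [43] -> [43] -> [38]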